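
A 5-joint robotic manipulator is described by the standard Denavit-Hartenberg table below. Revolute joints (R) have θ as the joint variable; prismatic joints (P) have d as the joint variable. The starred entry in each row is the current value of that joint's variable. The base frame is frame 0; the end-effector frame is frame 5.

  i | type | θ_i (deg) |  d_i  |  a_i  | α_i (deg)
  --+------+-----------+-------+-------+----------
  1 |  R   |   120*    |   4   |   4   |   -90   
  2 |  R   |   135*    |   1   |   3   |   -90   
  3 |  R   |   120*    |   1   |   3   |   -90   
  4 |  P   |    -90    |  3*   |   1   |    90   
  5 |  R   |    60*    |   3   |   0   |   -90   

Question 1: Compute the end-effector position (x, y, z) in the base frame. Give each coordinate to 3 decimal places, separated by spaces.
after link 1: o_1 = (-2.0000, 3.4641, 4.0000)
after link 2: o_2 = (-1.8054, 1.1270, 1.8787)
after link 3: o_3 = (0.2679, 2.7322, 3.6464)
after link 4: o_4 = (-1.5962, 2.9608, 6.1907)
after link 5: o_5 = (-3.3159, 0.7432, 5.1300)

-3.316 0.743 5.130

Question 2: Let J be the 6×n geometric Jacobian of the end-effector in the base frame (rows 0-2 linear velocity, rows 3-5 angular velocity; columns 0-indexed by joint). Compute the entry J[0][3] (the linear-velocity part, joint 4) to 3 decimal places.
prismatic axis z_3 = (-0.7392,0.2803,0.6124)
J_v[:, 3] = z_3; J_ω[:, 3] = (0,0,0)
entry J[0][3] = -0.7392

-0.739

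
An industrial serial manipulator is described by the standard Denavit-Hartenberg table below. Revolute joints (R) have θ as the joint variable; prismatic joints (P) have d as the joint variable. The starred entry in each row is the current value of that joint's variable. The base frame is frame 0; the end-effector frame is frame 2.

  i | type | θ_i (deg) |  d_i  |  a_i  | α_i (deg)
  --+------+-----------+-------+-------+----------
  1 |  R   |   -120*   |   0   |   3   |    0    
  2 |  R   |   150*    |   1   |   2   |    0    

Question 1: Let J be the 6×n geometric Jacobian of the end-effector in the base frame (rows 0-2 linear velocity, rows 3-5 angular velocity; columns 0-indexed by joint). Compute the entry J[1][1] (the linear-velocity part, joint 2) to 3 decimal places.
axis z_1 = (0.0000,0.0000,1.0000); lever o_n−o_1 = (1.7321,1.0000,1.0000)
cross product → J_v[:, 1] = (-1.0000,1.7321,0.0000)
J_ω[:, 1] = z_1
entry J[1][1] = 1.7321

1.732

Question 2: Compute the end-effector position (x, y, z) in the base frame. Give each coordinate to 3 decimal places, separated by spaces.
0.232 -1.598 1.000

after link 1: o_1 = (-1.5000, -2.5981, 0.0000)
after link 2: o_2 = (0.2321, -1.5981, 1.0000)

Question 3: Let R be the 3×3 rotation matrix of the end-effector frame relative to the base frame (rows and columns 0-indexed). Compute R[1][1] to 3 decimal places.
0.866

End-effector y-axis (col 1 of R) = (-0.5000,0.8660,0.0000)
R[1][1] = 0.8660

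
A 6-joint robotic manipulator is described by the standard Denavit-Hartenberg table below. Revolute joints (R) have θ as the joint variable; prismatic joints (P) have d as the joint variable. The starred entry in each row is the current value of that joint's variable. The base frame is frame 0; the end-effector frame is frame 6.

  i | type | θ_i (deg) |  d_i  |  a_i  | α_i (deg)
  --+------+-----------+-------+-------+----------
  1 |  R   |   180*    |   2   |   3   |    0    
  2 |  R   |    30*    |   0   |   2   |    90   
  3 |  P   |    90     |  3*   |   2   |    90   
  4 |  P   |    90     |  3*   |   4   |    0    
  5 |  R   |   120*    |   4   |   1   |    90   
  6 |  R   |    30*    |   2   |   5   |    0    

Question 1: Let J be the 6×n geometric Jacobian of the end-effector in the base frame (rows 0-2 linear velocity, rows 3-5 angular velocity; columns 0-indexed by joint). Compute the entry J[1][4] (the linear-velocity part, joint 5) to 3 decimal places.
axis z_4 = (-0.8660,-0.5000,-0.0000); lever o_n−o_4 = (-5.1627,-4.0580,-5.6160)
cross product → J_v[:, 4] = (2.8080,-4.8636,0.9330)
J_ω[:, 4] = z_4
entry J[1][4] = -4.8636

-4.864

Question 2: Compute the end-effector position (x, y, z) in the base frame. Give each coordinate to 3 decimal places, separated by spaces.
after link 1: o_1 = (-3.0000, 0.0000, 2.0000)
after link 2: o_2 = (-4.7321, -1.0000, 2.0000)
after link 3: o_3 = (-6.2321, 1.5981, 4.0000)
after link 4: o_4 = (-10.8301, 3.5622, 4.0000)
after link 5: o_5 = (-14.0442, 1.1292, 3.1340)
after link 6: o_6 = (-15.9928, -0.4958, -1.6160)

-15.993 -0.496 -1.616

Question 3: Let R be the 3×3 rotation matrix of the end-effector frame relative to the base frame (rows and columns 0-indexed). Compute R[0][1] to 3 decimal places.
End-effector y-axis (col 1 of R) = (-0.8750,-0.2165,0.4330)
R[0][1] = -0.8750

-0.875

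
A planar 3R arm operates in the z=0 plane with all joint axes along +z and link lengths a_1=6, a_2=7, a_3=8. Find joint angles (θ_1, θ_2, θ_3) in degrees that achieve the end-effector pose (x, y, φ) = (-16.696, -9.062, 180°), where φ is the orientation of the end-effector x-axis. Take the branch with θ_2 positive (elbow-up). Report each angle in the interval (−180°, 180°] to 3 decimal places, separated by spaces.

-150.004 30.008 -60.004

wrist centre = target − a_3·(cos φ, sin φ) = (-8.6960, -9.0620)
cos θ_2 = (157.7403−6²−7²)/(2·6·7) = 0.8660; θ_2 = 30.0080° (elbow-up)
β = atan2(-9.0620,-8.6960) = -133.8193°; ψ = atan2(3.5008,12.0617) = 16.1851°
θ_1 = β − ψ = -150.0044°
θ_3 = φ − θ_1 − θ_2 = -60.0036° (wrapped to (-180°,180°])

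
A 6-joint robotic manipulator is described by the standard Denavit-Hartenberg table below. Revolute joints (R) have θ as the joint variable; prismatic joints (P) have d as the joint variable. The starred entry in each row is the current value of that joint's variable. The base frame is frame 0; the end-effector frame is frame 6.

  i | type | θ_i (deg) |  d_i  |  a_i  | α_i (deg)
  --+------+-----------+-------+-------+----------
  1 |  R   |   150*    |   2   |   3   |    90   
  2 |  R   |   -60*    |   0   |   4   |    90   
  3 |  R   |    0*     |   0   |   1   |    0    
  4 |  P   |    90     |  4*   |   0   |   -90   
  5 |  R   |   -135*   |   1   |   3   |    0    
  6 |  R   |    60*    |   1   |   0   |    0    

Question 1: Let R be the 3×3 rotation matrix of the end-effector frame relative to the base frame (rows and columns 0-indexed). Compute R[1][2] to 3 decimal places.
-0.250

End-effector z-axis (col 2 of R) = (0.4330,-0.2500,0.8660)
R[1][2] = -0.2500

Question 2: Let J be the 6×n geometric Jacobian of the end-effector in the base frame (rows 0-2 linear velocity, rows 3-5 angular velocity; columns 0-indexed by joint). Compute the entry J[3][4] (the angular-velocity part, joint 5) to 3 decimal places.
axis z_4 = (0.4330,-0.2500,0.8660); lever o_n−o_4 = (1.3964,-3.2557,0.6714)
cross product → J_v[:, 4] = (2.6517,0.9186,-1.0607)
J_ω[:, 4] = z_4
entry J[3][4] = 0.4330

0.433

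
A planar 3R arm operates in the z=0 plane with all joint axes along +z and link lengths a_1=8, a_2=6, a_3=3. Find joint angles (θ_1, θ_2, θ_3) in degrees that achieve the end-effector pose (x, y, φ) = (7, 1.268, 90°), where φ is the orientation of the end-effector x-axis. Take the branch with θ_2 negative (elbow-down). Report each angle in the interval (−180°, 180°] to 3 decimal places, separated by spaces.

32.205 -120.000 177.795

wrist centre = target − a_3·(cos φ, sin φ) = (7.0000, -1.7320)
cos θ_2 = (51.9998−8²−6²)/(2·8·6) = -0.5000; θ_2 = -120.0001° (elbow-down)
β = atan2(-1.7320,7.0000) = -13.8975°; ψ = atan2(-5.1961,5.0000) = -46.1021°
θ_1 = β − ψ = 32.2046°
θ_3 = φ − θ_1 − θ_2 = 177.7955° (wrapped to (-180°,180°])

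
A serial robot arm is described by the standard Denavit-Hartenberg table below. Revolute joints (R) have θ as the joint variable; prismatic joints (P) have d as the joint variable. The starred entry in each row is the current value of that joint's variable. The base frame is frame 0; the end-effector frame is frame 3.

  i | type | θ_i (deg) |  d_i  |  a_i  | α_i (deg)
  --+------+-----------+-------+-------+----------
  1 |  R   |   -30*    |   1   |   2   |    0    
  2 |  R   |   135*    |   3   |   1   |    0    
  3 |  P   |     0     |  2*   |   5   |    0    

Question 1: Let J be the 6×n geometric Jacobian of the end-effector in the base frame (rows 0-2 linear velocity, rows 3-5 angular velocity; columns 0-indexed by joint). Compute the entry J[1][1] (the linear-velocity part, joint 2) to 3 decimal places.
-1.553

axis z_1 = (0.0000,0.0000,1.0000); lever o_n−o_1 = (-1.5529,5.7956,5.0000)
cross product → J_v[:, 1] = (-5.7956,-1.5529,0.0000)
J_ω[:, 1] = z_1
entry J[1][1] = -1.5529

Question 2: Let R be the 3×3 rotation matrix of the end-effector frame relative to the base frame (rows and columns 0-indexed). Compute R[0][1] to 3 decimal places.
End-effector y-axis (col 1 of R) = (-0.9659,-0.2588,0.0000)
R[0][1] = -0.9659

-0.966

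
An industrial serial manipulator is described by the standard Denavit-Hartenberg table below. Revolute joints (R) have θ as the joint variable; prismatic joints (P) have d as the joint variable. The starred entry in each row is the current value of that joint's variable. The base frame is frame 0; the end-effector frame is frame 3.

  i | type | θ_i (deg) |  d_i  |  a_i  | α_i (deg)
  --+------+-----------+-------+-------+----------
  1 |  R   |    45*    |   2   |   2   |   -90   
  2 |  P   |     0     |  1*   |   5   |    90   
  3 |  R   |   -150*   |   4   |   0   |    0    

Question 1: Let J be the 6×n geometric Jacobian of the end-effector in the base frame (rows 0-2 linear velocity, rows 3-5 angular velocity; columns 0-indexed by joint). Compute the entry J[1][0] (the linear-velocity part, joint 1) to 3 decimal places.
4.243

axis z_0 = ẑ; lever o_n−o_0 = (4.2426,5.6569,6.0000)
cross product → J_v[:, 0] = (-5.6569,4.2426,0.0000)
J_ω[:, 0] = z_0
entry J[1][0] = 4.2426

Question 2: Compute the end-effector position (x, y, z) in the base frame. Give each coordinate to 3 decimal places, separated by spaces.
4.243 5.657 6.000

after link 1: o_1 = (1.4142, 1.4142, 2.0000)
after link 2: o_2 = (4.2426, 5.6569, 2.0000)
after link 3: o_3 = (4.2426, 5.6569, 6.0000)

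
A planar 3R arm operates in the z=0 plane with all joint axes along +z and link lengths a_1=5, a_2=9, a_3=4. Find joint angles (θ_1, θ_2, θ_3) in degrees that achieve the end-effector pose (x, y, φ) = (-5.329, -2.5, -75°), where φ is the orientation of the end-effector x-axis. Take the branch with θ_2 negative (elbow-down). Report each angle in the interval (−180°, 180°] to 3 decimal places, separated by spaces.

wrist centre = target − a_3·(cos φ, sin φ) = (-6.3643, 1.3637)
cos θ_2 = (42.3637−5²−9²)/(2·5·9) = -0.7071; θ_2 = -134.9970° (elbow-down)
β = atan2(1.3637,-6.3643) = 167.9058°; ψ = atan2(-6.3643,-1.3636) = -102.0935°
θ_1 = β − ψ = 269.9993°
θ_3 = φ − θ_1 − θ_2 = 149.9977° (wrapped to (-180°,180°])

-90.001 -134.997 149.998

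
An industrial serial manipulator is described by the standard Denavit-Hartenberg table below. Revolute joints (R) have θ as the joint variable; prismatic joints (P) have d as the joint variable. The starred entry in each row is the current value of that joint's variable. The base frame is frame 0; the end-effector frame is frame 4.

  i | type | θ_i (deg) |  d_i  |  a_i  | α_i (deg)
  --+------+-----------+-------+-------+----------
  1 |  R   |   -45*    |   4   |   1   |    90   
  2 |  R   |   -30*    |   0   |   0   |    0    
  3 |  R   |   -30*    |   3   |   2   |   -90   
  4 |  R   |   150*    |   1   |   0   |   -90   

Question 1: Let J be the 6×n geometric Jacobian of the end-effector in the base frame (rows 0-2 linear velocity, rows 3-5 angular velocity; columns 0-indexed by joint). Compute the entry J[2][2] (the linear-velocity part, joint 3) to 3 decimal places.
1.866

axis z_2 = (-0.7071,-0.7071,0.0000); lever o_n−o_2 = (-0.8018,-3.4408,-1.2321)
cross product → J_v[:, 2] = (0.8712,-0.8712,1.8660)
J_ω[:, 2] = z_2
entry J[2][2] = 1.8660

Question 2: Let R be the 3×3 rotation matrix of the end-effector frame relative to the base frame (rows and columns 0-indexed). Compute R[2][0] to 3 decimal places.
0.750

End-effector x-axis (col 0 of R) = (0.0474,0.6597,0.7500)
R[2][0] = 0.7500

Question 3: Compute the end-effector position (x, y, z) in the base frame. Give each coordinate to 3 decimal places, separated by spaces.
after link 1: o_1 = (0.7071, -0.7071, 4.0000)
after link 2: o_2 = (0.7071, -0.7071, 4.0000)
after link 3: o_3 = (-0.7071, -3.5355, 2.2679)
after link 4: o_4 = (-0.0947, -4.1479, 2.7679)

-0.095 -4.148 2.768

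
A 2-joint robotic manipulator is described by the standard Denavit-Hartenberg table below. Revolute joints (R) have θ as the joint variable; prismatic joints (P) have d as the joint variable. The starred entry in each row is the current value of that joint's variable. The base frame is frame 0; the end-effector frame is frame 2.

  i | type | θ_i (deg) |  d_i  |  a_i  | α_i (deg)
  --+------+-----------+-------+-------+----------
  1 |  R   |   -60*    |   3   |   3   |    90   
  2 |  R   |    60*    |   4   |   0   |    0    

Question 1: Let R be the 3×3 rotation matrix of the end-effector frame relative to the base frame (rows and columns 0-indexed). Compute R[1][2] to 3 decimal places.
-0.500

End-effector z-axis (col 2 of R) = (-0.8660,-0.5000,0.0000)
R[1][2] = -0.5000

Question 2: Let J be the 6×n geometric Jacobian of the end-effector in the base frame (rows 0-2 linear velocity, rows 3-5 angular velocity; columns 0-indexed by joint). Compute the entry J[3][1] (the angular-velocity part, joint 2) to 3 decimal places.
-0.866

axis z_1 = (-0.8660,-0.5000,0.0000); lever o_n−o_1 = (-3.4641,-2.0000,0.0000)
cross product → J_v[:, 1] = (-0.0000,0.0000,-0.0000)
J_ω[:, 1] = z_1
entry J[3][1] = -0.8660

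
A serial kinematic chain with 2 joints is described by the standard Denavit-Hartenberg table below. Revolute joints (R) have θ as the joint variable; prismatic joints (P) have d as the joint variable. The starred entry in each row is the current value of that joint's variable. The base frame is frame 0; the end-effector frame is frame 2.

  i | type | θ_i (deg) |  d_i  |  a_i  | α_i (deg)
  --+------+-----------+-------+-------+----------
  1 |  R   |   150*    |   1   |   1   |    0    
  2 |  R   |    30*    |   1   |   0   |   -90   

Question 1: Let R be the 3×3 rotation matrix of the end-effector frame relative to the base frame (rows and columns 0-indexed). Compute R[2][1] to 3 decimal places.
-1.000

End-effector y-axis (col 1 of R) = (0.0000,-0.0000,-1.0000)
R[2][1] = -1.0000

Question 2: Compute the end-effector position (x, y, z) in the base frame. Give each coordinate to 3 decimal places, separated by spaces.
after link 1: o_1 = (-0.8660, 0.5000, 1.0000)
after link 2: o_2 = (-0.8660, 0.5000, 2.0000)

-0.866 0.500 2.000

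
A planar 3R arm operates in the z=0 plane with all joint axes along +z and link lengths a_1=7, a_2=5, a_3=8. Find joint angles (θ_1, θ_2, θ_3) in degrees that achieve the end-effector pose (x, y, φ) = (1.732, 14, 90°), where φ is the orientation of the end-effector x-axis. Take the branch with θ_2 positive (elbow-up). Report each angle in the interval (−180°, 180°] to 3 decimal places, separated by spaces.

wrist centre = target − a_3·(cos φ, sin φ) = (1.7320, 6.0000)
cos θ_2 = (38.9998−7²−5²)/(2·7·5) = -0.5000; θ_2 = 120.0002° (elbow-up)
β = atan2(6.0000,1.7320) = 73.8983°; ψ = atan2(4.3301,4.5000) = 43.8979°
θ_1 = β − ψ = 30.0004°
θ_3 = φ − θ_1 − θ_2 = -60.0006° (wrapped to (-180°,180°])

30.000 120.000 -60.001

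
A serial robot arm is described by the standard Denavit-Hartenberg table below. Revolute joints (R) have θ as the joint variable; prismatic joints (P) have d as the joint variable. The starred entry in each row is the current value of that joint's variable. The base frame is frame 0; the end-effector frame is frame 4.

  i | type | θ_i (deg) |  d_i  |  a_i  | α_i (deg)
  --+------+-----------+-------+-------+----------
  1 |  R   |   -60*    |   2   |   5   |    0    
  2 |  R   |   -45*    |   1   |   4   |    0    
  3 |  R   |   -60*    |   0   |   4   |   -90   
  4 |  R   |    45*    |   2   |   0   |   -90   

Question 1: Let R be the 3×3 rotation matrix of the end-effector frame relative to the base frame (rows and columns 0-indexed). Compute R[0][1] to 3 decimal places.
-0.259

End-effector y-axis (col 1 of R) = (-0.2588,0.9659,-0.0000)
R[0][1] = -0.2588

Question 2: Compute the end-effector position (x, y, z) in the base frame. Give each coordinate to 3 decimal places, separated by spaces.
after link 1: o_1 = (2.5000, -4.3301, 2.0000)
after link 2: o_2 = (1.4647, -8.1938, 3.0000)
after link 3: o_3 = (-2.3990, -9.2291, 3.0000)
after link 4: o_4 = (-1.8813, -11.1610, 3.0000)

-1.881 -11.161 3.000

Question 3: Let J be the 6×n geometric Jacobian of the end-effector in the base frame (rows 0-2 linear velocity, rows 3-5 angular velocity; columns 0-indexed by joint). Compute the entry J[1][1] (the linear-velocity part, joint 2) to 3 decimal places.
-4.381

axis z_1 = (0.0000,0.0000,1.0000); lever o_n−o_1 = (-4.3813,-6.8308,1.0000)
cross product → J_v[:, 1] = (6.8308,-4.3813,0.0000)
J_ω[:, 1] = z_1
entry J[1][1] = -4.3813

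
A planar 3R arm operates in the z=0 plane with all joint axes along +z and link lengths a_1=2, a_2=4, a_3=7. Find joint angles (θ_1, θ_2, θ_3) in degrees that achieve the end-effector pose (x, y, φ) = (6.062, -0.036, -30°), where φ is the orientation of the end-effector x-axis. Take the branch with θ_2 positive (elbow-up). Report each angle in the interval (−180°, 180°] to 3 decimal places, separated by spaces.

wrist centre = target − a_3·(cos φ, sin φ) = (-0.0002, 3.4640)
cos θ_2 = (11.9993−2²−4²)/(2·2·4) = -0.5000; θ_2 = 120.0029° (elbow-up)
β = atan2(3.4640,-0.0002) = 90.0029°; ψ = atan2(3.4640,-0.0002) = 90.0029°
θ_1 = β − ψ = 0.0000°
θ_3 = φ − θ_1 − θ_2 = -150.0029° (wrapped to (-180°,180°])

0.000 120.003 -150.003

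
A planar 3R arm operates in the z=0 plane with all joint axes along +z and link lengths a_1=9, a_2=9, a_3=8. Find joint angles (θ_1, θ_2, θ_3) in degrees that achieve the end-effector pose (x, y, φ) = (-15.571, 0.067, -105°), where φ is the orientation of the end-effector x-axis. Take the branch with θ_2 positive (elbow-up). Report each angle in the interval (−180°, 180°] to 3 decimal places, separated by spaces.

wrist centre = target − a_3·(cos φ, sin φ) = (-13.5004, 7.7944)
cos θ_2 = (243.0149−9²−9²)/(2·9·9) = 0.5001; θ_2 = 59.9939° (elbow-up)
β = atan2(7.7944,-13.5004) = 150.0003°; ψ = atan2(7.7938,13.5008) = 29.9970°
θ_1 = β − ψ = 120.0033°
θ_3 = φ − θ_1 − θ_2 = 75.0028° (wrapped to (-180°,180°])

120.003 59.994 75.003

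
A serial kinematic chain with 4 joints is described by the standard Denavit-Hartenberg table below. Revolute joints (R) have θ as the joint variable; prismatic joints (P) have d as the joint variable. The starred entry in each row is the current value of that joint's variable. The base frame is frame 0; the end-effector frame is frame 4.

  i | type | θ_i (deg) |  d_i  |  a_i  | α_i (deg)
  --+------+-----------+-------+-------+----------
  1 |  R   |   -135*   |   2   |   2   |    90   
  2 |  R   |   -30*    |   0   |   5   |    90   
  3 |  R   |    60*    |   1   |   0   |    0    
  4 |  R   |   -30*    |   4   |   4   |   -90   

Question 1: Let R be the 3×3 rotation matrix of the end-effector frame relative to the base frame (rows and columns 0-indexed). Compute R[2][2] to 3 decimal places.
End-effector z-axis (col 2 of R) = (-0.3062,0.9186,0.2500)
R[2][2] = 0.2500

0.250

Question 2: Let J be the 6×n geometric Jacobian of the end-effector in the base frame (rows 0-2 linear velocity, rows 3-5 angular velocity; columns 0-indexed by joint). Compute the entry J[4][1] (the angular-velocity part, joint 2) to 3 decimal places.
axis z_1 = (-0.7071,0.7071,0.0000); lever o_n−o_1 = (-4.8296,-2.0012,-8.5622)
cross product → J_v[:, 1] = (-6.0544,-6.0544,4.8301)
J_ω[:, 1] = z_1
entry J[4][1] = 0.7071

0.707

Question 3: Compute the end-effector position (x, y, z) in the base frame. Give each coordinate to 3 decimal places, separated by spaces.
after link 1: o_1 = (-1.4142, -1.4142, 2.0000)
after link 2: o_2 = (-4.4761, -4.4761, -0.5000)
after link 3: o_3 = (-4.1225, -4.1225, -1.3660)
after link 4: o_4 = (-6.2438, -3.4154, -6.5622)

-6.244 -3.415 -6.562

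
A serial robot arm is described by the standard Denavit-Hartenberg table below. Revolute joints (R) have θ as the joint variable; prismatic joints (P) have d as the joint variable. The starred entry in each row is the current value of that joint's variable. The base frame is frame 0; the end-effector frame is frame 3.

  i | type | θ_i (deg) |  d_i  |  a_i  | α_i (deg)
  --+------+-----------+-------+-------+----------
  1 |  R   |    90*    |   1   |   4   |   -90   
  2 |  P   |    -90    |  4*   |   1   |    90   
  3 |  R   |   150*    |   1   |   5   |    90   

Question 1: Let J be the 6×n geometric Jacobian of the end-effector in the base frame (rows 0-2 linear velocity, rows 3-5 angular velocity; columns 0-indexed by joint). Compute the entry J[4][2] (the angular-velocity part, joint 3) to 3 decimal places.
-1.000

axis z_2 = (-0.0000,-1.0000,0.0000); lever o_n−o_2 = (-2.5000,-1.0000,-4.3301)
cross product → J_v[:, 2] = (4.3301,-0.0000,-2.5000)
J_ω[:, 2] = z_2
entry J[4][2] = -1.0000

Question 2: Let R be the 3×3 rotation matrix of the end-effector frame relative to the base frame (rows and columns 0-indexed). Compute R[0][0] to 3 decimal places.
End-effector x-axis (col 0 of R) = (-0.5000,0.0000,-0.8660)
R[0][0] = -0.5000

-0.500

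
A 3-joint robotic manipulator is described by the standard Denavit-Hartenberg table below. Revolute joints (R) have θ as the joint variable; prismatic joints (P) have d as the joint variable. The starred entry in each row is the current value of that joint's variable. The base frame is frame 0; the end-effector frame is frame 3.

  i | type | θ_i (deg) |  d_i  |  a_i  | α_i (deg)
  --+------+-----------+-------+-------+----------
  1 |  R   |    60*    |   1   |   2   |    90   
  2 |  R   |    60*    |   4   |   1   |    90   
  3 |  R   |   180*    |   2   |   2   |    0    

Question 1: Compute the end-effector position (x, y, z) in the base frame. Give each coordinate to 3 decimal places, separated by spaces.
after link 1: o_1 = (1.0000, 1.7321, 1.0000)
after link 2: o_2 = (4.7141, 0.1651, 1.8660)
after link 3: o_3 = (5.0801, 0.7990, -0.8660)

5.080 0.799 -0.866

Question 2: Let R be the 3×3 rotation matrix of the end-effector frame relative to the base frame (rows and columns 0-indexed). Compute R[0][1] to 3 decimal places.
End-effector y-axis (col 1 of R) = (-0.8660,0.5000,-0.0000)
R[0][1] = -0.8660

-0.866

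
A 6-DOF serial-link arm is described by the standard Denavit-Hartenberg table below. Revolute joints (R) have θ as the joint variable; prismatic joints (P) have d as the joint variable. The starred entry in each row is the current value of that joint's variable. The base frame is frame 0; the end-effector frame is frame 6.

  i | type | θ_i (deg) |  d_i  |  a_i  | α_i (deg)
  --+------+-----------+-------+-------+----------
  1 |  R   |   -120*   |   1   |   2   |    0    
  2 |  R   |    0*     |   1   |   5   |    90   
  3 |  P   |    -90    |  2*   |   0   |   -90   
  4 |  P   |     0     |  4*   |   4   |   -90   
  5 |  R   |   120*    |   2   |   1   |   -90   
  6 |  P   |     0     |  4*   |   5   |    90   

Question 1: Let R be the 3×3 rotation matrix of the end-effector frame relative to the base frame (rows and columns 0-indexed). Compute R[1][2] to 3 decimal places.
-0.500

End-effector z-axis (col 2 of R) = (0.8660,-0.5000,-0.0000)
R[1][2] = -0.5000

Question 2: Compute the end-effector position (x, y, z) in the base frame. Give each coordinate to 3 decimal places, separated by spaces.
after link 1: o_1 = (-1.0000, -1.7321, 1.0000)
after link 2: o_2 = (-3.5000, -6.0622, 2.0000)
after link 3: o_3 = (-5.2321, -5.0622, 2.0000)
after link 4: o_4 = (-7.2321, -8.5263, -2.0000)
after link 5: o_5 = (-5.0670, -8.7763, -1.5000)
after link 6: o_6 = (-3.9019, -6.7583, 4.4641)

-3.902 -6.758 4.464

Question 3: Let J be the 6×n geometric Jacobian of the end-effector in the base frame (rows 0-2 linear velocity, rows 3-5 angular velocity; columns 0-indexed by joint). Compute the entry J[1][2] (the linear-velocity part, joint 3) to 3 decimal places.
prismatic axis z_2 = (-0.8660,0.5000,0.0000)
J_v[:, 2] = z_2; J_ω[:, 2] = (0,0,0)
entry J[1][2] = 0.5000

0.500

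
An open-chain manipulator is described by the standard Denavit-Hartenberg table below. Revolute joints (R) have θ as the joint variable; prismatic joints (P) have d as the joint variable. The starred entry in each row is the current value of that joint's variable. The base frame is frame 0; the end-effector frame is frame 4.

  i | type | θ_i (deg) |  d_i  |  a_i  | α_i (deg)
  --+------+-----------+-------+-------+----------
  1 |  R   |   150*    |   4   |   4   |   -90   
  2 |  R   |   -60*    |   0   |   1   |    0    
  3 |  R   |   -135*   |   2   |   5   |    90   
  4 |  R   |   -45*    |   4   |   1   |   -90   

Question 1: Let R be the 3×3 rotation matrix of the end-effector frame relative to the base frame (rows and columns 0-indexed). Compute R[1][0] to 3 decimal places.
End-effector x-axis (col 0 of R) = (0.9451,0.2709,-0.1830)
R[1][0] = 0.2709

0.271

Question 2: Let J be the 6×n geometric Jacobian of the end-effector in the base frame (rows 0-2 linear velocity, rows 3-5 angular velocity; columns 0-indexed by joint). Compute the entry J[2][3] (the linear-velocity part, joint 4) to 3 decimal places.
-0.183

axis z_3 = (-0.2241,0.1294,-0.9659); lever o_n−o_3 = (0.0485,0.7885,-4.0467)
cross product → J_v[:, 3] = (0.2380,-0.9539,-0.1830)
J_ω[:, 3] = z_3
entry J[2][3] = -0.1830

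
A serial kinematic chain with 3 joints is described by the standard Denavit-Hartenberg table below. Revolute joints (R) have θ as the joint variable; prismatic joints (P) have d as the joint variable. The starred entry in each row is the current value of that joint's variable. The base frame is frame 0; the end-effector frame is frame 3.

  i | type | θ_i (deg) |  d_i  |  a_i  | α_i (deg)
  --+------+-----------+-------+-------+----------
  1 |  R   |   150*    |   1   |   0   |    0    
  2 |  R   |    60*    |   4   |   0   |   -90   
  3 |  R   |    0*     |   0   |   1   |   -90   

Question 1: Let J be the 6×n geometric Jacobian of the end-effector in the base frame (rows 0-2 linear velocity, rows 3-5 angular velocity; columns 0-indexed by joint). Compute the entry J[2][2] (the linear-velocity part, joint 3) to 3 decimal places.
axis z_2 = (0.5000,-0.8660,0.0000); lever o_n−o_2 = (-0.8660,-0.5000,0.0000)
cross product → J_v[:, 2] = (0.0000,-0.0000,-1.0000)
J_ω[:, 2] = z_2
entry J[2][2] = -1.0000

-1.000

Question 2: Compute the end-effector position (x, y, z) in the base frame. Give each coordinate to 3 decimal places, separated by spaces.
-0.866 -0.500 5.000

after link 1: o_1 = (0.0000, 0.0000, 1.0000)
after link 2: o_2 = (0.0000, 0.0000, 5.0000)
after link 3: o_3 = (-0.8660, -0.5000, 5.0000)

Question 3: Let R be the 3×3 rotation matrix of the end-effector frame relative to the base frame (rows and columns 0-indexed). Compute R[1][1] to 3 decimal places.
End-effector y-axis (col 1 of R) = (-0.5000,0.8660,-0.0000)
R[1][1] = 0.8660

0.866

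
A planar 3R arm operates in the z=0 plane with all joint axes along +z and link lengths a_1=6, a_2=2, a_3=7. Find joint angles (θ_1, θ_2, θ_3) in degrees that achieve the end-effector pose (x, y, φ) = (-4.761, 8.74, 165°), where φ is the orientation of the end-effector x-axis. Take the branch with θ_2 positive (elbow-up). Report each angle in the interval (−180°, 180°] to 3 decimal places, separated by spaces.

wrist centre = target − a_3·(cos φ, sin φ) = (2.0005, 6.9283)
cos θ_2 = (52.0028−6²−2²)/(2·6·2) = 0.5001; θ_2 = 59.9923° (elbow-up)
β = atan2(6.9283,2.0005) = 73.8944°; ψ = atan2(1.7319,7.0002) = 13.8964°
θ_1 = β − ψ = 59.9980°
θ_3 = φ − θ_1 − θ_2 = 45.0098° (wrapped to (-180°,180°])

59.998 59.992 45.010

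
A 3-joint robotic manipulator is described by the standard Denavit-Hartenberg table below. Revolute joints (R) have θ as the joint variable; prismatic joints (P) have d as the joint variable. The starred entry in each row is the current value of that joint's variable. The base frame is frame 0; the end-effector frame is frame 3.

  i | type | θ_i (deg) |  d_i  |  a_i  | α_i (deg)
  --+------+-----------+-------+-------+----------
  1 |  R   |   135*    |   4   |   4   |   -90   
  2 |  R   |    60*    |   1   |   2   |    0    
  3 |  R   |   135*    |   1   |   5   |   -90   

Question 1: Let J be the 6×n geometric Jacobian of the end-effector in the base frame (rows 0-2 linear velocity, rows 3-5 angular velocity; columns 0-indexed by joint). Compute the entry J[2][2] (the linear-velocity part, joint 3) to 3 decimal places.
4.830

axis z_2 = (-0.7071,-0.7071,0.0000); lever o_n−o_2 = (2.7080,-4.1222,1.2941)
cross product → J_v[:, 2] = (-0.9151,0.9151,4.8296)
J_ω[:, 2] = z_2
entry J[2][2] = 4.8296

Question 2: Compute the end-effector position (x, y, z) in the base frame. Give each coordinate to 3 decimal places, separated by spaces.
after link 1: o_1 = (-2.8284, 2.8284, 4.0000)
after link 2: o_2 = (-4.2426, 2.8284, 2.2679)
after link 3: o_3 = (-1.5347, -1.2937, 3.5620)

-1.535 -1.294 3.562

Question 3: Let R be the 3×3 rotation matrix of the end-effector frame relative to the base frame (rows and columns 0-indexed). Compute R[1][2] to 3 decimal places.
0.183

End-effector z-axis (col 2 of R) = (-0.1830,0.1830,0.9659)
R[1][2] = 0.1830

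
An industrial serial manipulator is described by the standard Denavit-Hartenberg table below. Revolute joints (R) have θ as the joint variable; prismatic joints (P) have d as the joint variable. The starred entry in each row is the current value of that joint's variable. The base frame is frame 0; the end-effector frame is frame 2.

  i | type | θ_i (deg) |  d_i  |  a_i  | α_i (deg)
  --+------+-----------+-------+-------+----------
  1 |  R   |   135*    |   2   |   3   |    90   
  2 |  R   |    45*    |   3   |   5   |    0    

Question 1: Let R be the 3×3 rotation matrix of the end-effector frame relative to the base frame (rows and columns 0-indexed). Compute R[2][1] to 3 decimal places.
0.707

End-effector y-axis (col 1 of R) = (0.5000,-0.5000,0.7071)
R[2][1] = 0.7071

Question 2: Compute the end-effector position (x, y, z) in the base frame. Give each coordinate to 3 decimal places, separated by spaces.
-2.500 6.743 5.536

after link 1: o_1 = (-2.1213, 2.1213, 2.0000)
after link 2: o_2 = (-2.5000, 6.7426, 5.5355)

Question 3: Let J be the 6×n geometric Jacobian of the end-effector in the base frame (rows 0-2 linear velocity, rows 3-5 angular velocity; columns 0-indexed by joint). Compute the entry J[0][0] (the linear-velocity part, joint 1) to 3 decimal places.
-6.743

axis z_0 = ẑ; lever o_n−o_0 = (-2.5000,6.7426,5.5355)
cross product → J_v[:, 0] = (-6.7426,-2.5000,0.0000)
J_ω[:, 0] = z_0
entry J[0][0] = -6.7426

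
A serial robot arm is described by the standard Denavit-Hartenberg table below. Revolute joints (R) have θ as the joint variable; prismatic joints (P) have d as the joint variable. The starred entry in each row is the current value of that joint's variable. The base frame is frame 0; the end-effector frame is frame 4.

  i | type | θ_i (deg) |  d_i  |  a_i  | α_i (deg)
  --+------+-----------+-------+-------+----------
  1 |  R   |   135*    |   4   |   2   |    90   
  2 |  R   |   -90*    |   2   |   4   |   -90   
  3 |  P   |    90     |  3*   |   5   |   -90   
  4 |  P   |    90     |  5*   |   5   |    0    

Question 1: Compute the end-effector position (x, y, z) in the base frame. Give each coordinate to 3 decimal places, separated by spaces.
-2.121 -2.121 5.000

after link 1: o_1 = (-1.4142, 1.4142, 4.0000)
after link 2: o_2 = (0.0000, 2.8284, 0.0000)
after link 3: o_3 = (-5.6569, 1.4142, -0.0000)
after link 4: o_4 = (-2.1213, -2.1213, 5.0000)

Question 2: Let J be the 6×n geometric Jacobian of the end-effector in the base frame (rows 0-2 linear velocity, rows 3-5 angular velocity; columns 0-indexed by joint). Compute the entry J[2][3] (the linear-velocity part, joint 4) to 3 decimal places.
prismatic axis z_3 = (-0.0000,-0.0000,1.0000)
J_v[:, 3] = z_3; J_ω[:, 3] = (0,0,0)
entry J[2][3] = 1.0000

1.000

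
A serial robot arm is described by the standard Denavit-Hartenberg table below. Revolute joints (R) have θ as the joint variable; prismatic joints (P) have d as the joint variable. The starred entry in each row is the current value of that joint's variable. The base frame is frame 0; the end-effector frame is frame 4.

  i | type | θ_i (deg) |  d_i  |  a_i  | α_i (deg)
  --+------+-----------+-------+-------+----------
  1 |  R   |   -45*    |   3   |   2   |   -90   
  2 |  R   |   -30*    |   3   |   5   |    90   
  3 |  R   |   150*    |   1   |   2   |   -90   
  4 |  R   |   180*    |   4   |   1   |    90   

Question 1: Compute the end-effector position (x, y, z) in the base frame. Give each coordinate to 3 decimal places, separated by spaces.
after link 1: o_1 = (1.4142, -1.4142, 3.0000)
after link 2: o_2 = (6.5974, -2.3548, 5.5000)
after link 3: o_3 = (5.8903, -0.2334, 5.5000)
after link 4: o_4 = (2.3928, -2.3421, 4.9330)

2.393 -2.342 4.933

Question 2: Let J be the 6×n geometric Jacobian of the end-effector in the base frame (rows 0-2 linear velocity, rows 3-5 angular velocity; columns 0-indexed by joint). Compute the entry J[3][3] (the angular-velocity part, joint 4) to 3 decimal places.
axis z_3 = (-0.9186,-0.3062,-0.2500); lever o_n−o_3 = (-3.4975,-2.1086,-0.5670)
cross product → J_v[:, 3] = (-0.3536,0.3536,0.8660)
J_ω[:, 3] = z_3
entry J[3][3] = -0.9186

-0.919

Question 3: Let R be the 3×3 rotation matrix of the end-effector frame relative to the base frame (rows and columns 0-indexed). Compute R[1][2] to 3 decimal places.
-0.354

End-effector z-axis (col 2 of R) = (0.3536,-0.3536,-0.8660)
R[1][2] = -0.3536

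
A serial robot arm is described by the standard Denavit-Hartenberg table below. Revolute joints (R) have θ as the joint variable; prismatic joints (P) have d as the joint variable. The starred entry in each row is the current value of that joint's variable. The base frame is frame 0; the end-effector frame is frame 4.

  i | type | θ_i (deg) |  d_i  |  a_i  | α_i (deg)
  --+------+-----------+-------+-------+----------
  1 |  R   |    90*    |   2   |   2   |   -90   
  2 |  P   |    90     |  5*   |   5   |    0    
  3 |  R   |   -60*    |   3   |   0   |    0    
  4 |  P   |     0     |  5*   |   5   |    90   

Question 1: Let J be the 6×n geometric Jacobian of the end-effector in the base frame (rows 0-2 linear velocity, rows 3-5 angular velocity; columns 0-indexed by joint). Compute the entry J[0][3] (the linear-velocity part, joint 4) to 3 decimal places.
-1.000

prismatic axis z_3 = (-1.0000,0.0000,0.0000)
J_v[:, 3] = z_3; J_ω[:, 3] = (0,0,0)
entry J[0][3] = -1.0000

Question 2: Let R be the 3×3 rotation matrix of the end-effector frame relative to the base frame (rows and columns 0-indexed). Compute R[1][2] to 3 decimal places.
0.500

End-effector z-axis (col 2 of R) = (0.0000,0.5000,0.8660)
R[1][2] = 0.5000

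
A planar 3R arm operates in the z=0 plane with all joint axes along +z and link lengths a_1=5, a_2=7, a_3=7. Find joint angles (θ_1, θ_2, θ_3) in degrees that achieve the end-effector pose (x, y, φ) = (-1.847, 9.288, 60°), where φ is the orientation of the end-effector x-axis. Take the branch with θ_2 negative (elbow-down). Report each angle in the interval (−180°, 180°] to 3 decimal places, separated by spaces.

-134.997 -120.003 -44.999

wrist centre = target − a_3·(cos φ, sin φ) = (-5.3470, 3.2258)
cos θ_2 = (38.9963−5²−7²)/(2·5·7) = -0.5001; θ_2 = -120.0035° (elbow-down)
β = atan2(3.2258,-5.3470) = 148.8976°; ψ = atan2(-6.0620,1.4996) = -76.1049°
θ_1 = β − ψ = 225.0025°
θ_3 = φ − θ_1 − θ_2 = -44.9990° (wrapped to (-180°,180°])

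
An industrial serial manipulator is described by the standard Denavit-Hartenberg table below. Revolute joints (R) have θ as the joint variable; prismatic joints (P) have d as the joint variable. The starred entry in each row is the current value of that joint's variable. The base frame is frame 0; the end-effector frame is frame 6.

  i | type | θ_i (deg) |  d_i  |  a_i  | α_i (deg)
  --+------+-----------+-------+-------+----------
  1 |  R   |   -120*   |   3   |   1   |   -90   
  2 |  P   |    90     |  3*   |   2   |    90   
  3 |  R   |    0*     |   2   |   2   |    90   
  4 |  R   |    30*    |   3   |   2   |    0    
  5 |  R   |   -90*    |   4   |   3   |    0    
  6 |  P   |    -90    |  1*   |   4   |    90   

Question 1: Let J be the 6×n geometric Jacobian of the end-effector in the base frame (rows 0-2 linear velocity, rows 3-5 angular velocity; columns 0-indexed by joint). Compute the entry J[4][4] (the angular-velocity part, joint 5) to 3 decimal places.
0.500

axis z_4 = (-0.8660,0.5000,-0.0000); lever o_n−o_4 = (-2.0311,6.4821,1.9641)
cross product → J_v[:, 4] = (0.9821,1.7010,-4.5981)
J_ω[:, 4] = z_4
entry J[4][4] = 0.5000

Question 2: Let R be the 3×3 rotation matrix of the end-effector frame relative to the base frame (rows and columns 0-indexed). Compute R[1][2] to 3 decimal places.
-0.750

End-effector z-axis (col 2 of R) = (-0.4330,-0.7500,0.5000)
R[1][2] = -0.7500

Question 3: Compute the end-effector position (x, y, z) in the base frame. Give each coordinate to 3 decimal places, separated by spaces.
-4.031 3.018 -0.768

after link 1: o_1 = (-0.5000, -0.8660, 3.0000)
after link 2: o_2 = (2.0981, -2.3660, 1.0000)
after link 3: o_3 = (1.0981, -4.0981, -1.0000)
after link 4: o_4 = (-2.0000, -3.4641, -2.7321)
after link 5: o_5 = (-4.1651, 0.7859, -4.2321)
after link 6: o_6 = (-4.0311, 3.0179, -0.7679)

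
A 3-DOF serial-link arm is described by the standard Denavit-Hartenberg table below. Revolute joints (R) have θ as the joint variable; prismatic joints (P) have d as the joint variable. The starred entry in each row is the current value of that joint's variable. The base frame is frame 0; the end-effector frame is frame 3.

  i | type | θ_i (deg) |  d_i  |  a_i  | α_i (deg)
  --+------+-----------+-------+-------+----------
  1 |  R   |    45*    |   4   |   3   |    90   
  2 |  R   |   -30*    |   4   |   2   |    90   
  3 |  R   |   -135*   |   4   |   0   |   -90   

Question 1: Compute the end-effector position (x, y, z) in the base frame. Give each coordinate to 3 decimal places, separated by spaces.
after link 1: o_1 = (2.1213, 2.1213, 4.0000)
after link 2: o_2 = (6.1745, 0.5176, 3.0000)
after link 3: o_3 = (4.7603, -0.8966, -0.4641)

4.760 -0.897 -0.464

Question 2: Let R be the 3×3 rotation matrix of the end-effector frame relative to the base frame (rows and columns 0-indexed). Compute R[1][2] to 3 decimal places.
End-effector z-axis (col 2 of R) = (-0.0670,0.9330,-0.3536)
R[1][2] = 0.9330

0.933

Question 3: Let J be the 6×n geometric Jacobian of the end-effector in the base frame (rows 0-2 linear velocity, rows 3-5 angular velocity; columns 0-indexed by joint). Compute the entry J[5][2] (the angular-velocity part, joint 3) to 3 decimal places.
axis z_2 = (-0.3536,-0.3536,-0.8660); lever o_n−o_2 = (-1.4142,-1.4142,-3.4641)
cross product → J_v[:, 2] = (0.0000,0.0000,-0.0000)
J_ω[:, 2] = z_2
entry J[5][2] = -0.8660

-0.866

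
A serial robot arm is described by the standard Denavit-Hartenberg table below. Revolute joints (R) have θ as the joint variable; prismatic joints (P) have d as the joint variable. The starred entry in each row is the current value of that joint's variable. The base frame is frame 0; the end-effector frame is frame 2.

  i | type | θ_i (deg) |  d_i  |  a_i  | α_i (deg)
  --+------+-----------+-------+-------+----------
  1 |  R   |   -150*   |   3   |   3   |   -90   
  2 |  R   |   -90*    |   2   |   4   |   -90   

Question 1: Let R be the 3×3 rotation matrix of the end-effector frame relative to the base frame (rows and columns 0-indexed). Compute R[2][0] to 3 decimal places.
1.000

End-effector x-axis (col 0 of R) = (-0.0000,0.0000,1.0000)
R[2][0] = 1.0000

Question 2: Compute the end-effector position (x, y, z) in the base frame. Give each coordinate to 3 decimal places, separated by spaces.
after link 1: o_1 = (-2.5981, -1.5000, 3.0000)
after link 2: o_2 = (-1.5981, -3.2321, 7.0000)

-1.598 -3.232 7.000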